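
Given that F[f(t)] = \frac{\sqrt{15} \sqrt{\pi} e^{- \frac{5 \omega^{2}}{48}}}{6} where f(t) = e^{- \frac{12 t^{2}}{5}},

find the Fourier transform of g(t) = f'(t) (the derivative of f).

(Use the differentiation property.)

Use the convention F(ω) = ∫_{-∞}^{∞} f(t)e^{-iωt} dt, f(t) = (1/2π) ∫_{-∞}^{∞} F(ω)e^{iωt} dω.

F[g](ω) = \frac{\sqrt{15} i \sqrt{\pi} \omega e^{- \frac{5 \omega^{2}}{48}}}{6}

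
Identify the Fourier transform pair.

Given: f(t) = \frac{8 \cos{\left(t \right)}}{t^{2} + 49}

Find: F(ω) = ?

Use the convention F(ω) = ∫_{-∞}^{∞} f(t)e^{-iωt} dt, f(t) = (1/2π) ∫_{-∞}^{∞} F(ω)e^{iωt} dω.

F(ω) = \frac{4 \pi e^{- 7 \left|{\omega + 1}\right|}}{7} + \frac{4 \pi e^{- 7 \left|{\omega - 1}\right|}}{7}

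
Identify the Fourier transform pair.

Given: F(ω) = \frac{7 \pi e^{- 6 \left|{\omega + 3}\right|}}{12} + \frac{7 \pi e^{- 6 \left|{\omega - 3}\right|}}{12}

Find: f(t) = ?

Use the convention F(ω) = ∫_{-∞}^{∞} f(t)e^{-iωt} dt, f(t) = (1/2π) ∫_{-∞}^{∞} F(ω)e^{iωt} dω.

f(t) = \frac{7 \cos{\left(3 t \right)}}{t^{2} + 36}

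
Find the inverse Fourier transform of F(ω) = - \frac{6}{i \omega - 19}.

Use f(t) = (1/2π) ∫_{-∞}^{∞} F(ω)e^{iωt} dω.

f(t) = 6 e^{19 t} u\left(- t\right)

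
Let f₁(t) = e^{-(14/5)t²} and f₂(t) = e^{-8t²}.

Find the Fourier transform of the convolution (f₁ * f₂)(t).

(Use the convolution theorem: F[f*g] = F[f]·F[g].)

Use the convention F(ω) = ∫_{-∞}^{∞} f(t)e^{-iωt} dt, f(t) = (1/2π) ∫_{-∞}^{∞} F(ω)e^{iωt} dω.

F[f₁*f₂](ω) = \frac{\sqrt{35} \pi e^{- \frac{27 \omega^{2}}{224}}}{28}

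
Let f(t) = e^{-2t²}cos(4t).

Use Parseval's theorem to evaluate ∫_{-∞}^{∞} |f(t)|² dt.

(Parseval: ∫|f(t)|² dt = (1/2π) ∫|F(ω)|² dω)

∫|f(t)|² dt = \frac{\sqrt{\pi} \left(1 + e^{4}\right)}{4 e^{4}}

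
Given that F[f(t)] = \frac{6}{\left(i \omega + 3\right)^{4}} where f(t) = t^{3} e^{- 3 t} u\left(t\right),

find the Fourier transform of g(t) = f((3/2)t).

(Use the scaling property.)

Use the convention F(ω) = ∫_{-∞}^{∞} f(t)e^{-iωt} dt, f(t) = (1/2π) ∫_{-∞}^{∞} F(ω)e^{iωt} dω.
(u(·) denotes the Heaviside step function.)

F[g](ω) = \frac{324}{\left(2 i \omega + 9\right)^{4}}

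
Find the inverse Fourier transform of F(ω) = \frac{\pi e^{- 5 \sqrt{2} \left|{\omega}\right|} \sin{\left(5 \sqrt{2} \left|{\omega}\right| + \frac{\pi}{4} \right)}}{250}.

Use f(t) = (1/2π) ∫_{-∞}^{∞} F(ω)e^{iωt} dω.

f(t) = \frac{4}{t^{4} + 10000}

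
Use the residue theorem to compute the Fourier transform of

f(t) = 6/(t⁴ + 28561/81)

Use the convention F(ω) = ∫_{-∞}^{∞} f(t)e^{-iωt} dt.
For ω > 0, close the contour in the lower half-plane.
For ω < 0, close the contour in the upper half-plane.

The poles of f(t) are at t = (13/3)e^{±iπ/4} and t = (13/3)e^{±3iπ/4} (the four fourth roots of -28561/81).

Let g(z) = f(z)e^{-iωz}; for large |z| the factor e^{-iωz} decays in the lower half-plane when ω > 0 and in the upper half-plane when ω < 0.

Case ω > 0 (lower half-plane, clockwise contour ⇒ F(ω) = -2πi·ΣRes):
  Res_{z = - \frac{13 \sqrt{2}}{6} - \frac{13 \sqrt{2} i}{6}} g(z) = \frac{81 \sqrt{2} i \left(1 - i\right) e^{\frac{13 \sqrt{2} \omega \left(-1 + i\right)}{6}}}{8788}
  Res_{z = \frac{13 \sqrt{2}}{6} - \frac{13 \sqrt{2} i}{6}} g(z) = \frac{81 \sqrt{2} i \left(1 + i\right) e^{- \frac{13 \sqrt{2} \omega \left(1 + i\right)}{6}}}{8788}
  F(ω) = -2πi·ΣRes = \frac{81 \sqrt{2} \pi \left(1 - i\right) \left(e^{\frac{13 \sqrt{2} i \omega}{3}} + i\right) e^{- \frac{13 \sqrt{2} \omega \left(1 + i\right)}{6}}}{4394} = \frac{162 \pi e^{- \frac{13 \sqrt{2} \omega}{6}} \sin{\left(\frac{13 \sqrt{2} \omega}{6} + \frac{\pi}{4} \right)}}{2197}

Case ω < 0 (upper half-plane, counterclockwise contour ⇒ F(ω) = +2πi·ΣRes):
  Res_{z = \frac{13 \sqrt{2}}{6} + \frac{13 \sqrt{2} i}{6}} g(z) = \frac{81 \sqrt{2} i \left(-1 + i\right) e^{\frac{13 \sqrt{2} \omega \left(1 - i\right)}{6}}}{8788}
  Res_{z = - \frac{13 \sqrt{2}}{6} + \frac{13 \sqrt{2} i}{6}} g(z) = \frac{81 \sqrt{2} \left(1 - i\right) e^{\frac{13 \sqrt{2} \omega \left(1 + i\right)}{6}}}{8788}
  F(ω) = 2πi·ΣRes = - \frac{81 \sqrt{2} i \pi \left(i \left(1 - i\right) e^{\frac{13 \sqrt{2} \omega \left(1 - i\right)}{6}} - \left(1 - i\right) e^{\frac{13 \sqrt{2} \omega \left(1 + i\right)}{6}}\right)}{4394} = \frac{162 \pi e^{\frac{13 \sqrt{2} \omega}{6}} \cos{\left(\frac{13 \sqrt{2} \omega}{6} + \frac{\pi}{4} \right)}}{2197}

Both cases combine into a single formula in |ω|:

F(ω) = \frac{162 \pi e^{- \frac{13 \sqrt{2} \left|{\omega}\right|}{6}} \sin{\left(\frac{13 \sqrt{2} \left|{\omega}\right|}{6} + \frac{\pi}{4} \right)}}{2197}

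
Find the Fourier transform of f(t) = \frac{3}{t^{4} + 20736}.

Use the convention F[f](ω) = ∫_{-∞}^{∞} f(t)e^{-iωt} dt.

F(ω) = \frac{\pi e^{- 6 \sqrt{2} \left|{\omega}\right|} \sin{\left(6 \sqrt{2} \left|{\omega}\right| + \frac{\pi}{4} \right)}}{576}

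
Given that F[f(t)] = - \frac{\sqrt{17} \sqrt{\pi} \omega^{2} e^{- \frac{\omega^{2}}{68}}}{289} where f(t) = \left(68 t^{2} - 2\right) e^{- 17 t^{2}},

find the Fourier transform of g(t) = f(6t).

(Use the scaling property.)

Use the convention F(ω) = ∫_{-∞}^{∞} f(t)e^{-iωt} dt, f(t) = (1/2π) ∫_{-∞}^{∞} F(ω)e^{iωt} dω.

F[g](ω) = - \frac{\sqrt{17} \sqrt{\pi} \omega^{2} e^{- \frac{\omega^{2}}{2448}}}{62424}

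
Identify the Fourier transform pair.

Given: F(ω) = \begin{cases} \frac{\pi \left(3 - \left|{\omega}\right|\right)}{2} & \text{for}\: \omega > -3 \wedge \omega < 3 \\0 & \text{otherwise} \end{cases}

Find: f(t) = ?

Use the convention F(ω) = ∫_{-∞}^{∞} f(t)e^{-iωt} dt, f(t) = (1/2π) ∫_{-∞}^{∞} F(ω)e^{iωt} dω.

f(t) = \frac{\sin^{2}{\left(\frac{3 t}{2} \right)}}{t^{2}}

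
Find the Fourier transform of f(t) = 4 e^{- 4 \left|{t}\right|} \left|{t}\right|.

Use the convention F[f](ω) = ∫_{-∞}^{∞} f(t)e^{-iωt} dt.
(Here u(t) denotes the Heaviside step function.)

F(ω) = \frac{8 \left(16 - \omega^{2}\right)}{\left(\omega^{2} + 16\right)^{2}}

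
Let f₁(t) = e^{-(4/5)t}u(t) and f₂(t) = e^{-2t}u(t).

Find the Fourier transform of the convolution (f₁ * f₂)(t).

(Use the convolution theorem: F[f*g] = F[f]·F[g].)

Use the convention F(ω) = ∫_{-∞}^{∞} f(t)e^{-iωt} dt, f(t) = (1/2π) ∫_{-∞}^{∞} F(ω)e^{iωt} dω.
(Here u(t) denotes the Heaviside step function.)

F[f₁*f₂](ω) = \frac{5}{\left(i \omega + 2\right) \left(5 i \omega + 4\right)}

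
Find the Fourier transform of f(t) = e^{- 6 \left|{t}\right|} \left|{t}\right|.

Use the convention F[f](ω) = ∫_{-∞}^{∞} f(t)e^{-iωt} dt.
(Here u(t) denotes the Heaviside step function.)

F(ω) = \frac{2 \left(36 - \omega^{2}\right)}{\left(\omega^{2} + 36\right)^{2}}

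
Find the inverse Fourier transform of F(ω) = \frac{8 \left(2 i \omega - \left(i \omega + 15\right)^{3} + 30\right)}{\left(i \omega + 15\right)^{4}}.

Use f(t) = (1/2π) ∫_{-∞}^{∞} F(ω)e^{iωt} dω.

f(t) = 8 \left(t^{2} - 1\right) e^{- 15 t} u\left(t\right)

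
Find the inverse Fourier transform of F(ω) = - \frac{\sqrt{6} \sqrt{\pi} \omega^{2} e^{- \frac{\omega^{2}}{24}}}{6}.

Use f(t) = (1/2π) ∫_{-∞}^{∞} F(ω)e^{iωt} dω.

f(t) = 6 \left(24 t^{2} - 2\right) e^{- 6 t^{2}}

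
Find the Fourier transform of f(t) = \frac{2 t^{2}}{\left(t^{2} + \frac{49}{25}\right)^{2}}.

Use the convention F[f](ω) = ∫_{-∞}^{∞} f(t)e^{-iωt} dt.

F(ω) = \frac{\pi \left(5 - 7 \left|{\omega}\right|\right) e^{- \frac{7 \left|{\omega}\right|}{5}}}{7}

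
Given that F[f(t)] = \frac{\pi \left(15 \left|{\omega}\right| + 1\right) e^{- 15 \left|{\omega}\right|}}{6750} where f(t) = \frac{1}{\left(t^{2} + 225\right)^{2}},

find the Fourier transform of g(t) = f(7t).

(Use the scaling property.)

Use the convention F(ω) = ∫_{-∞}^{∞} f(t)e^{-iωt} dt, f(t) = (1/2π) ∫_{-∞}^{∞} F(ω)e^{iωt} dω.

F[g](ω) = \frac{\pi \left(15 \left|{\omega}\right| + 7\right) e^{- \frac{15 \left|{\omega}\right|}{7}}}{330750}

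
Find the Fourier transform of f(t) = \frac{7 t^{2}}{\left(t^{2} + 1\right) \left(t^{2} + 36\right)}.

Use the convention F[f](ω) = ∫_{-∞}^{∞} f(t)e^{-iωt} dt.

F(ω) = \frac{\pi \left(6 - e^{5 \left|{\omega}\right|}\right) e^{- 6 \left|{\omega}\right|}}{5}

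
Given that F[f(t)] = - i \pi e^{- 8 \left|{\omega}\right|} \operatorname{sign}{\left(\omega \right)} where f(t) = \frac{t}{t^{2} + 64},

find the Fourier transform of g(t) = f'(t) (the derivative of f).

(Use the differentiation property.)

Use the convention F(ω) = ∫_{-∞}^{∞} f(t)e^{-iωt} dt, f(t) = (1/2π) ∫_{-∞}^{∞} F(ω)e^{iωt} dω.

F[g](ω) = \pi \omega e^{- 8 \left|{\omega}\right|} \operatorname{sign}{\left(\omega \right)}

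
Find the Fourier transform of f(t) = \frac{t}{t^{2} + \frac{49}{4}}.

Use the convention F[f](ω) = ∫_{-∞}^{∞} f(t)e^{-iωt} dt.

F(ω) = - i \pi e^{- \frac{7 \left|{\omega}\right|}{2}} \operatorname{sign}{\left(\omega \right)}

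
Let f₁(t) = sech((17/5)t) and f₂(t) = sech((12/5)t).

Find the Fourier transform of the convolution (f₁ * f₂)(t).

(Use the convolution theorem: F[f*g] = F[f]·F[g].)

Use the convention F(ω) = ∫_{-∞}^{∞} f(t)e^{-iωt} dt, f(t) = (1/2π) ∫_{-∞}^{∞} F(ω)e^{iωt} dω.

F[f₁*f₂](ω) = \frac{25 \pi^{2}}{204 \cosh{\left(\frac{5 \pi \omega}{34} \right)} \cosh{\left(\frac{5 \pi \omega}{24} \right)}}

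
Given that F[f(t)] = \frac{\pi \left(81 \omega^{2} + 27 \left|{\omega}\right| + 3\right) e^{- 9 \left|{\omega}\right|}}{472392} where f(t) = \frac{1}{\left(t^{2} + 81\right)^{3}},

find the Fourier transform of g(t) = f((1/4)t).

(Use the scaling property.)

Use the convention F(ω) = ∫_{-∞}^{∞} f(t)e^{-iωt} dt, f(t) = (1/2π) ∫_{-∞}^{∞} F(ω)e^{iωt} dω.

F[g](ω) = \frac{\pi \left(432 \omega^{2} + 36 \left|{\omega}\right| + 1\right) e^{- 36 \left|{\omega}\right|}}{39366}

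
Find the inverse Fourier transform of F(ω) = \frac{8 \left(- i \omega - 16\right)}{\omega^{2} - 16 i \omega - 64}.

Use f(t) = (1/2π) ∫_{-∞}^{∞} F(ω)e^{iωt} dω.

f(t) = 8 \left(8 t + 1\right) e^{- 8 t} u\left(t\right)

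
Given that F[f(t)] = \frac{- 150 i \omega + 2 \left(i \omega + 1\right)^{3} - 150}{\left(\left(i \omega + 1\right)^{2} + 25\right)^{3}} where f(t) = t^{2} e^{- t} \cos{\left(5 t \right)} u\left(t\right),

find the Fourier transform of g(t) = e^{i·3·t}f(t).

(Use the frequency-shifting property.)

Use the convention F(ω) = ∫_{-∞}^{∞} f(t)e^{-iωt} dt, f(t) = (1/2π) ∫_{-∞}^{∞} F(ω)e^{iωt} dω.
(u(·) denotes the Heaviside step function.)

F[g](ω) = \frac{2 \left(75 i \left(3 - \omega\right) + \left(i \left(\omega - 3\right) + 1\right)^{3} - 75\right)}{\left(\left(i \left(\omega - 3\right) + 1\right)^{2} + 25\right)^{3}}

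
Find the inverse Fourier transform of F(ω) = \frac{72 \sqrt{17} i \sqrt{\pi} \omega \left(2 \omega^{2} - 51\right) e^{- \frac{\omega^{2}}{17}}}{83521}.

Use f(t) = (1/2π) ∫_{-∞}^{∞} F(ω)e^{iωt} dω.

f(t) = 9 t^{3} e^{- \frac{17 t^{2}}{4}}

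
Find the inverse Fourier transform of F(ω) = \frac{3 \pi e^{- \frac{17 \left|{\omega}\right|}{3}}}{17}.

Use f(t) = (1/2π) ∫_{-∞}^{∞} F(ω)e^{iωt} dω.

f(t) = \frac{1}{t^{2} + \frac{289}{9}}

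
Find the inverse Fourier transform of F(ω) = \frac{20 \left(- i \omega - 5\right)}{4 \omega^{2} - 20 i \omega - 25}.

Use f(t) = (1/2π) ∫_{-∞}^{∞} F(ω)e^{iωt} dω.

f(t) = 5 \left(\frac{5 t}{2} + 1\right) e^{- \frac{5 t}{2}} u\left(t\right)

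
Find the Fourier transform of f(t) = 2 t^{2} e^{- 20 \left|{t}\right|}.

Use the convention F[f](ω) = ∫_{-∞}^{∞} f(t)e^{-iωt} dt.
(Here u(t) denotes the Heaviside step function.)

F(ω) = \frac{160 \left(400 - 3 \omega^{2}\right)}{\left(\omega^{2} + 400\right)^{3}}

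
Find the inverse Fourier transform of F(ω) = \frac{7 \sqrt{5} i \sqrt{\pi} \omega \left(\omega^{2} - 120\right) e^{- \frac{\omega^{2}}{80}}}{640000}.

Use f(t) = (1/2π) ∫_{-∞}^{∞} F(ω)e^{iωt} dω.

f(t) = 7 t^{3} e^{- 20 t^{2}}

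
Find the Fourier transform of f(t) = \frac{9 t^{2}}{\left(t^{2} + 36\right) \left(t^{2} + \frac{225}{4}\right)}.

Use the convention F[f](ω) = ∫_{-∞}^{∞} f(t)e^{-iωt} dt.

F(ω) = - \frac{8 \pi e^{- 6 \left|{\omega}\right|}}{3} + \frac{10 \pi e^{- \frac{15 \left|{\omega}\right|}{2}}}{3}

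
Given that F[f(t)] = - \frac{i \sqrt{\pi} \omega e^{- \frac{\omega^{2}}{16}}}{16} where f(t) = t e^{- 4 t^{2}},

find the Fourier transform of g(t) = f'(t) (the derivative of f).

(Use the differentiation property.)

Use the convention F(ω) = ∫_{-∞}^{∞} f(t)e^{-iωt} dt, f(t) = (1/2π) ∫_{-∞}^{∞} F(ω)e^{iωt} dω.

F[g](ω) = \frac{\sqrt{\pi} \omega^{2} e^{- \frac{\omega^{2}}{16}}}{16}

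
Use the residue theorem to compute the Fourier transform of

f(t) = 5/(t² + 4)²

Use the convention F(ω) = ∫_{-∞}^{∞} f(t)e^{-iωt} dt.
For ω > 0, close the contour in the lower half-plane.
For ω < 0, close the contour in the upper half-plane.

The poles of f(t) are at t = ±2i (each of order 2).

Let g(z) = f(z)e^{-iωz}; for large |z| the factor e^{-iωz} decays in the lower half-plane when ω > 0 and in the upper half-plane when ω < 0.

Case ω > 0 (lower half-plane, clockwise contour ⇒ F(ω) = -2πi·ΣRes):
  Res_{z = - 2 i} g(z) = \frac{5 i \left(2 \omega + 1\right) e^{- 2 \omega}}{32} (pole of order 2)
  F(ω) = -2πi·ΣRes = \frac{5 \pi \left(2 \omega + 1\right) e^{- 2 \omega}}{16}

Case ω < 0 (upper half-plane, counterclockwise contour ⇒ F(ω) = +2πi·ΣRes):
  Res_{z = 2 i} g(z) = \frac{5 i \left(2 \omega - 1\right) e^{2 \omega}}{32} (pole of order 2)
  F(ω) = 2πi·ΣRes = \frac{5 \pi \left(1 - 2 \omega\right) e^{2 \omega}}{16}

Both cases combine into a single formula in |ω|:

F(ω) = \frac{5 \pi \left(2 \left|{\omega}\right| + 1\right) e^{- 2 \left|{\omega}\right|}}{16}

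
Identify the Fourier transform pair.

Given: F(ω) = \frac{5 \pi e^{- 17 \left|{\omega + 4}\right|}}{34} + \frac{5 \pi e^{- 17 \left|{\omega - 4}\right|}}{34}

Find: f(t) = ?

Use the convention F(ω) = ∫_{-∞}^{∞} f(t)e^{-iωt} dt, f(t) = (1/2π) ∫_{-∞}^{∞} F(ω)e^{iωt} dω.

f(t) = \frac{5 \cos{\left(4 t \right)}}{t^{2} + 289}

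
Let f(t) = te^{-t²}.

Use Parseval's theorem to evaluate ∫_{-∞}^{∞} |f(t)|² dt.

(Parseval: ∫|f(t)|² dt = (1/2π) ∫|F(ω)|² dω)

∫|f(t)|² dt = \frac{\sqrt{2} \sqrt{\pi}}{8}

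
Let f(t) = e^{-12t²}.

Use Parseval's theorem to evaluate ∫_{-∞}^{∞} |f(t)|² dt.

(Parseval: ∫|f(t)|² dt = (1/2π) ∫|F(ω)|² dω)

∫|f(t)|² dt = \frac{\sqrt{6} \sqrt{\pi}}{12}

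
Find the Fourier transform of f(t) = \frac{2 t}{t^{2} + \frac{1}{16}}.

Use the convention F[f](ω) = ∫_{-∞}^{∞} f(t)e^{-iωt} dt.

F(ω) = - 2 i \pi e^{- \frac{\left|{\omega}\right|}{4}} \operatorname{sign}{\left(\omega \right)}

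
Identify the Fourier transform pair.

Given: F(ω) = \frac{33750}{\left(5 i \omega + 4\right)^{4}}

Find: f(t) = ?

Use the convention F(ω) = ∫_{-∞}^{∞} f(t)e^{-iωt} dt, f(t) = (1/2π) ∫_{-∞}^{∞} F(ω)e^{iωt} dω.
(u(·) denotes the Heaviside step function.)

f(t) = 9 t^{3} e^{- \frac{4 t}{5}} u\left(t\right)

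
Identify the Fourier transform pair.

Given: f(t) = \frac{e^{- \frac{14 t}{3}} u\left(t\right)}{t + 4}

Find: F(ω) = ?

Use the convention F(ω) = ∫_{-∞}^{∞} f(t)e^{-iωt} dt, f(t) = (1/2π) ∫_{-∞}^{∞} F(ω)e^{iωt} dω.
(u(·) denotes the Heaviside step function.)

F(ω) = e^{4 i \omega + \frac{56}{3}} \operatorname{E}_{1}\left(4 i \omega + \frac{56}{3}\right)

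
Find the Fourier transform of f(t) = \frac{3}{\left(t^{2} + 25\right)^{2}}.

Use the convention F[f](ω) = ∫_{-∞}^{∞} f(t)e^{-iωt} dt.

F(ω) = \frac{3 \pi \left(5 \left|{\omega}\right| + 1\right) e^{- 5 \left|{\omega}\right|}}{250}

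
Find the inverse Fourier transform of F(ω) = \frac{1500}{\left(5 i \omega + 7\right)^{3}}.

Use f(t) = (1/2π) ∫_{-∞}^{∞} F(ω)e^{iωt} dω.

f(t) = 6 t^{2} e^{- \frac{7 t}{5}} u\left(t\right)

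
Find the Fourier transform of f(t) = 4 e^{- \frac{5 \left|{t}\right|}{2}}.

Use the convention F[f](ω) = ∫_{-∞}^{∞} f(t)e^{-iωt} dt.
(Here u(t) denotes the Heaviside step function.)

F(ω) = \frac{80}{4 \omega^{2} + 25}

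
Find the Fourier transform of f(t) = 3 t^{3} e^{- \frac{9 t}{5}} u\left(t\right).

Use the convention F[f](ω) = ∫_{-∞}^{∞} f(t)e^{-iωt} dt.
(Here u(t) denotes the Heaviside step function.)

F(ω) = \frac{11250}{\left(5 i \omega + 9\right)^{4}}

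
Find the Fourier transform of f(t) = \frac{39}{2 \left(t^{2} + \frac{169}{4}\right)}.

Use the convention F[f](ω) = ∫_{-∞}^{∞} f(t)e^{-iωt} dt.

F(ω) = 3 \pi e^{- \frac{13 \left|{\omega}\right|}{2}}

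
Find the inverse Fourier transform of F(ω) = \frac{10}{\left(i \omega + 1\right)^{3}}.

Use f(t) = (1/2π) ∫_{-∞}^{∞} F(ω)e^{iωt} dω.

f(t) = 5 t^{2} e^{- t} u\left(t\right)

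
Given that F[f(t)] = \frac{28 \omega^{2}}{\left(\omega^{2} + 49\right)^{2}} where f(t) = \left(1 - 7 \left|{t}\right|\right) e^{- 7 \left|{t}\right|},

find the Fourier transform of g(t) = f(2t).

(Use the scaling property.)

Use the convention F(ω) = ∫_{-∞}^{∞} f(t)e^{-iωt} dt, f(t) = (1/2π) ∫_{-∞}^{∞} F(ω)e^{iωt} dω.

F[g](ω) = \frac{56 \omega^{2}}{\left(\omega^{2} + 196\right)^{2}}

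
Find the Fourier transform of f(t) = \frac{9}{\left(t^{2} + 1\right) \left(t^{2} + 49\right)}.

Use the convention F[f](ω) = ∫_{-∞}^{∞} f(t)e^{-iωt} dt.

F(ω) = \frac{3 \pi \left(7 e^{6 \left|{\omega}\right|} - 1\right) e^{- 7 \left|{\omega}\right|}}{112}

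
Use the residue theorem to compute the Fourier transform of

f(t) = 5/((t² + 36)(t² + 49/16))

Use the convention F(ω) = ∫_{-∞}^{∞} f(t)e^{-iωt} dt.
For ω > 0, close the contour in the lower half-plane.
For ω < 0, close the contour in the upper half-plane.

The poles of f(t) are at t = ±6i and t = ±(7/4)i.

Let g(z) = f(z)e^{-iωz}; for large |z| the factor e^{-iωz} decays in the lower half-plane when ω > 0 and in the upper half-plane when ω < 0.

Case ω > 0 (lower half-plane, clockwise contour ⇒ F(ω) = -2πi·ΣRes):
  Res_{z = - 6 i} g(z) = - \frac{20 i e^{- 6 \omega}}{1581}
  Res_{z = - \frac{7 i}{4}} g(z) = \frac{160 i e^{- \frac{7 \omega}{4}}}{3689}
  F(ω) = -2πi·ΣRes = - \frac{40 \pi e^{- 6 \omega}}{1581} + \frac{320 \pi e^{- \frac{7 \omega}{4}}}{3689}

Case ω < 0 (upper half-plane, counterclockwise contour ⇒ F(ω) = +2πi·ΣRes):
  Res_{z = 6 i} g(z) = \frac{20 i e^{6 \omega}}{1581}
  Res_{z = \frac{7 i}{4}} g(z) = - \frac{160 i e^{\frac{7 \omega}{4}}}{3689}
  F(ω) = 2πi·ΣRes = \frac{40 \pi \left(24 e^{\frac{7 \omega}{4}} - 7 e^{6 \omega}\right)}{11067}

Both cases combine into a single formula in |ω|:

F(ω) = - \frac{40 \pi e^{- 6 \left|{\omega}\right|}}{1581} + \frac{320 \pi e^{- \frac{7 \left|{\omega}\right|}{4}}}{3689}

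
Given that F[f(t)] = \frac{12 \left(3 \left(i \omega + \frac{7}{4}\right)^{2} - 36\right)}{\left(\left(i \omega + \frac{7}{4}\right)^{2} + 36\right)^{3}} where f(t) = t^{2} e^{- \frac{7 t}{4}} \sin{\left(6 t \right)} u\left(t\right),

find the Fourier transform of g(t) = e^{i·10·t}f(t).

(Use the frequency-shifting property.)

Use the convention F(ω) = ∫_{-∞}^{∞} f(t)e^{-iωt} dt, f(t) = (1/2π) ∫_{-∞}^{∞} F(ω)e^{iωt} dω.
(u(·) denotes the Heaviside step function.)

F[g](ω) = \frac{9216 \left(\left(4 i \left(\omega - 10\right) + 7\right)^{2} - 192\right)}{\left(\left(4 i \left(\omega - 10\right) + 7\right)^{2} + 576\right)^{3}}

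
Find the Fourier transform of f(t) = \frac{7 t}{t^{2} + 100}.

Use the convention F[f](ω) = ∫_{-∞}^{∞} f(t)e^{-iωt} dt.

F(ω) = - 7 i \pi e^{- 10 \left|{\omega}\right|} \operatorname{sign}{\left(\omega \right)}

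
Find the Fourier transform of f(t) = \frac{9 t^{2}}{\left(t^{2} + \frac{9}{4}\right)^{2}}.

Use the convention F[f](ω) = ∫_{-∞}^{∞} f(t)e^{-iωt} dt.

F(ω) = \frac{3 \pi \left(2 - 3 \left|{\omega}\right|\right) e^{- \frac{3 \left|{\omega}\right|}{2}}}{2}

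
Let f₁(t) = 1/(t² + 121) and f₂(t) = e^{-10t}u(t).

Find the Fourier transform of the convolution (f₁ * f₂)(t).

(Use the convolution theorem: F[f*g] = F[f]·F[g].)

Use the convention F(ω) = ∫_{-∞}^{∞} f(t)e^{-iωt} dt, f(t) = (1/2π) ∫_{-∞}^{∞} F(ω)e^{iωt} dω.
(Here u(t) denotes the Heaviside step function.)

F[f₁*f₂](ω) = \frac{\pi e^{- 11 \left|{\omega}\right|}}{11 \left(i \omega + 10\right)}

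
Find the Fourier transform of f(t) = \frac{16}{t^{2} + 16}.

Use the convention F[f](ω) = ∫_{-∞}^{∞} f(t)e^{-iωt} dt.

F(ω) = 4 \pi e^{- 4 \left|{\omega}\right|}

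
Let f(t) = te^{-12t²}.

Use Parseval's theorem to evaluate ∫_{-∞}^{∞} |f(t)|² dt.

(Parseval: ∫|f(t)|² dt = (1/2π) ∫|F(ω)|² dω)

∫|f(t)|² dt = \frac{\sqrt{6} \sqrt{\pi}}{576}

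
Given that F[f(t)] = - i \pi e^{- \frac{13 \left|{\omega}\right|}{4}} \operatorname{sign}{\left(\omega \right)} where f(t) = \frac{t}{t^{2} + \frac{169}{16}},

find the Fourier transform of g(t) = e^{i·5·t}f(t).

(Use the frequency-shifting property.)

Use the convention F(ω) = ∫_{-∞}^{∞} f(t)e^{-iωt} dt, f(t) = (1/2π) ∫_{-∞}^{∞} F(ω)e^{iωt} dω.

F[g](ω) = - i \pi e^{- \frac{13 \left|{\omega - 5}\right|}{4}} \operatorname{sign}{\left(\omega - 5 \right)}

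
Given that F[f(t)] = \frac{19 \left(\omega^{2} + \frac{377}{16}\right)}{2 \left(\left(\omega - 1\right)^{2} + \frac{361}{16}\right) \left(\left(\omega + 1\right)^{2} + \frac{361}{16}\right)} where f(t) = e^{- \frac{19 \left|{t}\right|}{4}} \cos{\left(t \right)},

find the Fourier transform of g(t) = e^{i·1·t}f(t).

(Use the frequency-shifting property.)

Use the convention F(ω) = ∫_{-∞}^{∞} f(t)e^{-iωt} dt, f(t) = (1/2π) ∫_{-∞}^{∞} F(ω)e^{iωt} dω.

F[g](ω) = \frac{152 \left(16 \left(\omega - 1\right)^{2} + 377\right)}{\left(16 \omega^{2} + 361\right) \left(16 \left(\omega - 2\right)^{2} + 361\right)}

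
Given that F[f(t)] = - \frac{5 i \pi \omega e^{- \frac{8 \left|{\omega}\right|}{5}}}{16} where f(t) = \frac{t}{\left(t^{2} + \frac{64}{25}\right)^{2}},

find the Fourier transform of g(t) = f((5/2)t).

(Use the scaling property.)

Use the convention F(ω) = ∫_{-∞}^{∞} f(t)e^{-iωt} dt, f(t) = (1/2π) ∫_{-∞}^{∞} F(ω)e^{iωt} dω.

F[g](ω) = - \frac{i \pi \omega e^{- \frac{16 \left|{\omega}\right|}{25}}}{20}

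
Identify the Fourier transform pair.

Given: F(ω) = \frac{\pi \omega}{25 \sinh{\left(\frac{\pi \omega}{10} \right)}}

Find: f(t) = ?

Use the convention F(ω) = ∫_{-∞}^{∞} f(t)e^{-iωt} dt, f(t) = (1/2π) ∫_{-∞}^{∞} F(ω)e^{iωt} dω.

f(t) = \frac{1}{\cosh^{2}{\left(5 t \right)}}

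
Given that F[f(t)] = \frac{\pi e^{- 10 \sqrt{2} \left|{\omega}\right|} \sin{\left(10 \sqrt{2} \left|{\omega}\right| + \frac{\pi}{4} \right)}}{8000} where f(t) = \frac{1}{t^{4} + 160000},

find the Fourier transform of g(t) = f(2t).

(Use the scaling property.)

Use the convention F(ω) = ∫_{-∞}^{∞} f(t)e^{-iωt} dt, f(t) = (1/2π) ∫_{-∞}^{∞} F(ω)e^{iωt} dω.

F[g](ω) = \frac{\pi e^{- 5 \sqrt{2} \left|{\omega}\right|} \sin{\left(5 \sqrt{2} \left|{\omega}\right| + \frac{\pi}{4} \right)}}{16000}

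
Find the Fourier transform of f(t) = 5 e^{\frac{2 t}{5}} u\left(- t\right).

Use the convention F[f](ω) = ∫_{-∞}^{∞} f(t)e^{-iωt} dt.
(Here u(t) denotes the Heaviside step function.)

F(ω) = - \frac{25}{5 i \omega - 2}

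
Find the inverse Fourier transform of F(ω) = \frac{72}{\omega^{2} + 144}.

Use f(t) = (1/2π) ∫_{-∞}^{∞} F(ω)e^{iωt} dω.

f(t) = 3 e^{- 12 \left|{t}\right|}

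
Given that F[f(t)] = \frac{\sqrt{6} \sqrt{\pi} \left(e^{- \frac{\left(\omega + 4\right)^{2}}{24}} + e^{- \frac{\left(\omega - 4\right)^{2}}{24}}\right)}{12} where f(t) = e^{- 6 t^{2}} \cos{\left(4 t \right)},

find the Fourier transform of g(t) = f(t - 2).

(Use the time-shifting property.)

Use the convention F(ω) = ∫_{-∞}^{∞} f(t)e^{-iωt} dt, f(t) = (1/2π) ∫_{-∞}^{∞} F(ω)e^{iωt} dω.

F[g](ω) = \frac{\sqrt{6} \sqrt{\pi} \left(e^{\frac{2 \omega}{3}} + 1\right) e^{- \frac{\omega^{2}}{24} - \frac{\omega}{3} - 2 i \omega - \frac{2}{3}}}{12}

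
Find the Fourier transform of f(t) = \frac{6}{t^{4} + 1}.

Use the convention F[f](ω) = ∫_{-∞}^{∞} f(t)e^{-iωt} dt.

F(ω) = 6 \pi e^{- \frac{\sqrt{2} \left|{\omega}\right|}{2}} \sin{\left(\frac{\sqrt{2} \left|{\omega}\right|}{2} + \frac{\pi}{4} \right)}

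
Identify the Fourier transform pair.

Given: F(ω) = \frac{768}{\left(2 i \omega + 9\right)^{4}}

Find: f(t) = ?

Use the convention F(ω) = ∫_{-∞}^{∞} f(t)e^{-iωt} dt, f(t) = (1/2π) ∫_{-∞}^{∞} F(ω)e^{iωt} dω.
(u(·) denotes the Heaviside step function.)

f(t) = 8 t^{3} e^{- \frac{9 t}{2}} u\left(t\right)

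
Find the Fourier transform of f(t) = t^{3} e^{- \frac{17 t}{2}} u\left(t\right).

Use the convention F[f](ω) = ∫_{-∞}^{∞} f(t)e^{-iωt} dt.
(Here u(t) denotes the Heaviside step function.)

F(ω) = \frac{96}{\left(2 i \omega + 17\right)^{4}}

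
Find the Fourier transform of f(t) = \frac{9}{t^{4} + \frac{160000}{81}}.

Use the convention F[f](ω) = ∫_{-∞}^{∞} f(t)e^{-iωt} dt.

F(ω) = \frac{243 \pi e^{- \frac{10 \sqrt{2} \left|{\omega}\right|}{3}} \sin{\left(\frac{10 \sqrt{2} \left|{\omega}\right|}{3} + \frac{\pi}{4} \right)}}{8000}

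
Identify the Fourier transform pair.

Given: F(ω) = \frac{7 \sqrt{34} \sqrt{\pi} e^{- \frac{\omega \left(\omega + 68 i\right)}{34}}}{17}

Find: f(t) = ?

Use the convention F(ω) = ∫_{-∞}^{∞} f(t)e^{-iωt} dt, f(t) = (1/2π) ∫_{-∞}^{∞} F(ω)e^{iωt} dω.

f(t) = 7 e^{- \frac{17 \left(t - 2\right)^{2}}{2}}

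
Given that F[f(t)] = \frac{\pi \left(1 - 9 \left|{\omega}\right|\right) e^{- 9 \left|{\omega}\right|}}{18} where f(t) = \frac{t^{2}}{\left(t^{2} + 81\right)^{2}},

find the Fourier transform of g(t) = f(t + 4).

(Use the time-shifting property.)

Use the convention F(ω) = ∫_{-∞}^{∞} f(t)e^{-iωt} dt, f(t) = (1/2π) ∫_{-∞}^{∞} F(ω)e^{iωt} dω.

F[g](ω) = - \frac{\pi \left(9 \left|{\omega}\right| - 1\right) e^{4 i \omega - 9 \left|{\omega}\right|}}{18}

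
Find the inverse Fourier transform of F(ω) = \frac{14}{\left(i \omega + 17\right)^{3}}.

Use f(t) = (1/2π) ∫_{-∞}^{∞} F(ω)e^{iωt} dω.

f(t) = 7 t^{2} e^{- 17 t} u\left(t\right)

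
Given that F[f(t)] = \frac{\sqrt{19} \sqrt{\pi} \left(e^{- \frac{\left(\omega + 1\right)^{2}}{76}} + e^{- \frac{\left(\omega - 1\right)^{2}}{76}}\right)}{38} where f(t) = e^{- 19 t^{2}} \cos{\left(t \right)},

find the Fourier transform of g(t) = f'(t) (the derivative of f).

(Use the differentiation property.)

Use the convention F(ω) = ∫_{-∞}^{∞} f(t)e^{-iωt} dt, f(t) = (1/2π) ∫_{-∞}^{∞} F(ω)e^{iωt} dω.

F[g](ω) = \frac{\sqrt{19} i \sqrt{\pi} \omega \left(e^{\frac{\omega}{19}} + 1\right) e^{- \frac{\omega^{2}}{76} - \frac{\omega}{38} - \frac{1}{76}}}{38}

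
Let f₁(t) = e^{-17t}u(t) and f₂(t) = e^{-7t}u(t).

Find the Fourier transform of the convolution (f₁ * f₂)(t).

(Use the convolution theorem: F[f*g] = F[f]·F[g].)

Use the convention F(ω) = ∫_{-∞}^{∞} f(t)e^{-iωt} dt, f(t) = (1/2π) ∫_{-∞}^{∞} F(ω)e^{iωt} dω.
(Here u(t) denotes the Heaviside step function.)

F[f₁*f₂](ω) = \frac{1}{\left(i \omega + 7\right) \left(i \omega + 17\right)}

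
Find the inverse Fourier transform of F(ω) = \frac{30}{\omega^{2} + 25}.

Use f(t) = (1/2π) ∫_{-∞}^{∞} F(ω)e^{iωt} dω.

f(t) = 3 e^{- 5 \left|{t}\right|}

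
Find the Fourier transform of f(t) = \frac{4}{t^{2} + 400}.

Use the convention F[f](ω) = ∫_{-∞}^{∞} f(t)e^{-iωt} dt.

F(ω) = \frac{\pi e^{- 20 \left|{\omega}\right|}}{5}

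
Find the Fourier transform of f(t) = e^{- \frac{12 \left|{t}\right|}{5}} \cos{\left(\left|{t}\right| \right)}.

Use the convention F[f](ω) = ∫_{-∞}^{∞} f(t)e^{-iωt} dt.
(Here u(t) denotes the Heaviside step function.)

F(ω) = \frac{120 \left(25 \omega^{2} + 169\right)}{625 \omega^{4} + 5950 \omega^{2} + 28561}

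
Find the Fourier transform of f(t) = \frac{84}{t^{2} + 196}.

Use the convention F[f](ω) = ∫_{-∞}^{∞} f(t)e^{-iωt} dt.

F(ω) = 6 \pi e^{- 14 \left|{\omega}\right|}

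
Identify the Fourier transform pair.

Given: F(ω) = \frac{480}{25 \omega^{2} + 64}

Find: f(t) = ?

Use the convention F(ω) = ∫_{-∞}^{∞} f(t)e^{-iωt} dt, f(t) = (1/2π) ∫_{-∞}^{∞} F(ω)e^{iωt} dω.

f(t) = 6 e^{- \frac{8 \left|{t}\right|}{5}}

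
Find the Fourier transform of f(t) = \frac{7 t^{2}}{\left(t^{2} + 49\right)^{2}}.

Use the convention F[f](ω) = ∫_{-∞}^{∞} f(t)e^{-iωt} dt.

F(ω) = \frac{\pi \left(1 - 7 \left|{\omega}\right|\right) e^{- 7 \left|{\omega}\right|}}{2}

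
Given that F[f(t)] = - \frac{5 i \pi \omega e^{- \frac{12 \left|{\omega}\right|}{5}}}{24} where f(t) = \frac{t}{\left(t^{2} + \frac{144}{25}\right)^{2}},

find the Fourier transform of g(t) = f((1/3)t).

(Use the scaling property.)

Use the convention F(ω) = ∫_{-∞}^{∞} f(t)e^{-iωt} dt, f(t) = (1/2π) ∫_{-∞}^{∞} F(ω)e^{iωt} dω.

F[g](ω) = - \frac{15 i \pi \omega e^{- \frac{36 \left|{\omega}\right|}{5}}}{8}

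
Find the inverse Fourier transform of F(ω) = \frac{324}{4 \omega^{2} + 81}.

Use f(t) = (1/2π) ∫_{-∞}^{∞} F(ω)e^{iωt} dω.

f(t) = 9 e^{- \frac{9 \left|{t}\right|}{2}}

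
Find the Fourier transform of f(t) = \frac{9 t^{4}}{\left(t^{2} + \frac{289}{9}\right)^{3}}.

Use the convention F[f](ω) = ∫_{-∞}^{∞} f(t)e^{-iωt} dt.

F(ω) = \frac{3 \pi \left(289 \omega^{2} - 255 \left|{\omega}\right| + 27\right) e^{- \frac{17 \left|{\omega}\right|}{3}}}{136}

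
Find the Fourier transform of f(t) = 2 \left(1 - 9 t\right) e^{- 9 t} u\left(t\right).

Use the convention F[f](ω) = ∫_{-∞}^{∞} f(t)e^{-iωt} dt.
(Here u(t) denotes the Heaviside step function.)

F(ω) = \frac{2 i \omega}{- \omega^{2} + 18 i \omega + 81}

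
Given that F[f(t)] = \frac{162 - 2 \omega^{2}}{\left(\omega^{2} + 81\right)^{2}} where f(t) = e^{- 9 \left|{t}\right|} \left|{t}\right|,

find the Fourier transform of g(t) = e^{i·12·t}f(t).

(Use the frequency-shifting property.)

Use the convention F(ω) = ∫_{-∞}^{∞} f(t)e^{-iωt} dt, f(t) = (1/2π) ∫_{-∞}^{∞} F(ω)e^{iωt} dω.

F[g](ω) = \frac{2 \left(81 - \left(\omega - 12\right)^{2}\right)}{\left(\left(\omega - 12\right)^{2} + 81\right)^{2}}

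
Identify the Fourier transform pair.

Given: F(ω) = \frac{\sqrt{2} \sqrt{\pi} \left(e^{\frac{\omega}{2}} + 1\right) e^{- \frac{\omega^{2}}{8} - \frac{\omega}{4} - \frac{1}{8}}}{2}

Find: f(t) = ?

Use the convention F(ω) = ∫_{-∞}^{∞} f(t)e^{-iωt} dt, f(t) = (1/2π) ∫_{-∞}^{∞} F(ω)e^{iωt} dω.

f(t) = 2 e^{- 2 t^{2}} \cos{\left(t \right)}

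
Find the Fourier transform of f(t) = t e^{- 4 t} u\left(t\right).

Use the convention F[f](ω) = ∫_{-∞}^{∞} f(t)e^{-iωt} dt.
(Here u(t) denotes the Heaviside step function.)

F(ω) = \frac{1}{\left(i \omega + 4\right)^{2}}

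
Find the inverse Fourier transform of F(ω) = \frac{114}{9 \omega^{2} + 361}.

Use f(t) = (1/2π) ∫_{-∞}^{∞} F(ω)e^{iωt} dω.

f(t) = e^{- \frac{19 \left|{t}\right|}{3}}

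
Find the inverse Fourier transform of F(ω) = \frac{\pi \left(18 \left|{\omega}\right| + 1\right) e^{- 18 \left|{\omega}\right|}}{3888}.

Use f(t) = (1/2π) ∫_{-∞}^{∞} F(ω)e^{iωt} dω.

f(t) = \frac{3}{\left(t^{2} + 324\right)^{2}}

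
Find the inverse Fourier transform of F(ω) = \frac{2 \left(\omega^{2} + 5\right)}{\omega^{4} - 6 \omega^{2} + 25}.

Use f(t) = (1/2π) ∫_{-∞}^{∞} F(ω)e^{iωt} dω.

f(t) = e^{- \left|{t}\right|} \cos{\left(2 \left|{t}\right| \right)}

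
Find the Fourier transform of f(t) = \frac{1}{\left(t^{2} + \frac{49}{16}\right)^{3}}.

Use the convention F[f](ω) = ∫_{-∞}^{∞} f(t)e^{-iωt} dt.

F(ω) = \frac{8 \pi \left(49 \omega^{2} + 84 \left|{\omega}\right| + 48\right) e^{- \frac{7 \left|{\omega}\right|}{4}}}{16807}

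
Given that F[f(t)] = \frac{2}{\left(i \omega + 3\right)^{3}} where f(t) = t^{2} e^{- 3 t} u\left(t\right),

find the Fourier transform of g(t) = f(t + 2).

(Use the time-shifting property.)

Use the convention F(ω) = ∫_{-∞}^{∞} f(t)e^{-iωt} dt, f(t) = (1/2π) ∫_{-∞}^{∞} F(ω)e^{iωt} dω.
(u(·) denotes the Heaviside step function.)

F[g](ω) = \frac{2 e^{2 i \omega}}{\left(i \omega + 3\right)^{3}}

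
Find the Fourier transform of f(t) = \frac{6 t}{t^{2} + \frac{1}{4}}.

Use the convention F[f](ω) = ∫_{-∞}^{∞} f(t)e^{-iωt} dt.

F(ω) = - 6 i \pi e^{- \frac{\left|{\omega}\right|}{2}} \operatorname{sign}{\left(\omega \right)}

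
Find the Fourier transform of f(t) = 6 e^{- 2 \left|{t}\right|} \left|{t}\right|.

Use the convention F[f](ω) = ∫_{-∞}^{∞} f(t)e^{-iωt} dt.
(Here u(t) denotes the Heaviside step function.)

F(ω) = \frac{12 \left(4 - \omega^{2}\right)}{\left(\omega^{2} + 4\right)^{2}}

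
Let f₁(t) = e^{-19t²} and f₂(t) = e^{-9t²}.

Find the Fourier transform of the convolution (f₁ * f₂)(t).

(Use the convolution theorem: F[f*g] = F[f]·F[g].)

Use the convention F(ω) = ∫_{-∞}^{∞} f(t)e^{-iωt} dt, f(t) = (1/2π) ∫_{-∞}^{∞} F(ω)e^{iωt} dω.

F[f₁*f₂](ω) = \frac{\sqrt{19} \pi e^{- \frac{7 \omega^{2}}{171}}}{57}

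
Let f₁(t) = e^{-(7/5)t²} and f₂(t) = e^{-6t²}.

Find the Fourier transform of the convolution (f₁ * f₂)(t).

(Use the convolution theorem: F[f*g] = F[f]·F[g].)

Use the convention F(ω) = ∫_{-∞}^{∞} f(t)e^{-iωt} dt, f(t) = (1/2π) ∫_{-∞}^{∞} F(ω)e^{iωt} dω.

F[f₁*f₂](ω) = \frac{\sqrt{210} \pi e^{- \frac{37 \omega^{2}}{168}}}{42}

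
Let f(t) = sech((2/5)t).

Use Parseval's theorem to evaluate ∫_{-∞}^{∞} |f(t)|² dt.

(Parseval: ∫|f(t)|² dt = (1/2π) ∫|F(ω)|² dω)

∫|f(t)|² dt = 5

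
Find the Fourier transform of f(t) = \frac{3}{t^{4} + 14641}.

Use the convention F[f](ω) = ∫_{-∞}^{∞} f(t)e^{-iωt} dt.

F(ω) = \frac{3 \pi e^{- \frac{11 \sqrt{2} \left|{\omega}\right|}{2}} \sin{\left(\frac{11 \sqrt{2} \left|{\omega}\right|}{2} + \frac{\pi}{4} \right)}}{1331}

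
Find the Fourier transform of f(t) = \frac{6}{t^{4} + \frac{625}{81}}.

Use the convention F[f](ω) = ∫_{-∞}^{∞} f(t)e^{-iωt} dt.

F(ω) = \frac{162 \pi e^{- \frac{5 \sqrt{2} \left|{\omega}\right|}{6}} \sin{\left(\frac{5 \sqrt{2} \left|{\omega}\right|}{6} + \frac{\pi}{4} \right)}}{125}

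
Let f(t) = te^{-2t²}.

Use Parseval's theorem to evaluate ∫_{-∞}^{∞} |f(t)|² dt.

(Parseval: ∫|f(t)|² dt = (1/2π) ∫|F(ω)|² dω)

∫|f(t)|² dt = \frac{\sqrt{\pi}}{16}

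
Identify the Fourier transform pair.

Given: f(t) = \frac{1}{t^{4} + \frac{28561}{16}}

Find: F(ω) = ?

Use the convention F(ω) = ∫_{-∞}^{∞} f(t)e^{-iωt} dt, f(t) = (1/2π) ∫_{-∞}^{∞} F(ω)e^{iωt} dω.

F(ω) = \frac{8 \pi e^{- \frac{13 \sqrt{2} \left|{\omega}\right|}{4}} \sin{\left(\frac{13 \sqrt{2} \left|{\omega}\right|}{4} + \frac{\pi}{4} \right)}}{2197}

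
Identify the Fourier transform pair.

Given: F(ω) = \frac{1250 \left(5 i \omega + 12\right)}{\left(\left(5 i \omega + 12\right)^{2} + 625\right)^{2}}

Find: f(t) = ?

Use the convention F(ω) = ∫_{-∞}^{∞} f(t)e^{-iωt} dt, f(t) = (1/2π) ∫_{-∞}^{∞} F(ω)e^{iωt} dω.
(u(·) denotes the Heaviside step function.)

f(t) = t e^{- \frac{12 t}{5}} \sin{\left(5 t \right)} u\left(t\right)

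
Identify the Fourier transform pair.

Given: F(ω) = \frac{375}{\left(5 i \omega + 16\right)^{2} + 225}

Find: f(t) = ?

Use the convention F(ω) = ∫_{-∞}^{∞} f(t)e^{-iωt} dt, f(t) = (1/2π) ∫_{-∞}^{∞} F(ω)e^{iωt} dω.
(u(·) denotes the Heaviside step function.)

f(t) = 5 e^{- \frac{16 t}{5}} \sin{\left(3 t \right)} u\left(t\right)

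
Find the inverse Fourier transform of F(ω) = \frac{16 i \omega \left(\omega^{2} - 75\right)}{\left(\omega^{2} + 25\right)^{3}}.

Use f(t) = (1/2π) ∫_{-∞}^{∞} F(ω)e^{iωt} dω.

f(t) = 4 t e^{- 5 \left|{t}\right|} \left|{t}\right|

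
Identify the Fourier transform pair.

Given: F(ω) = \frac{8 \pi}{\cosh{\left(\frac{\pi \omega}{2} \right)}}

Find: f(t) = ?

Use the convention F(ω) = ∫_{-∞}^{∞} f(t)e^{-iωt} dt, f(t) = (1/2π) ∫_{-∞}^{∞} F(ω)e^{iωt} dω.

f(t) = \frac{8}{\cosh{\left(t \right)}}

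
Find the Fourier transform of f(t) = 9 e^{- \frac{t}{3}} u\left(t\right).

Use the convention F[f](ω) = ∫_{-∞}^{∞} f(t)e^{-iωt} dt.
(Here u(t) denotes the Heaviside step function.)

F(ω) = \frac{27}{3 i \omega + 1}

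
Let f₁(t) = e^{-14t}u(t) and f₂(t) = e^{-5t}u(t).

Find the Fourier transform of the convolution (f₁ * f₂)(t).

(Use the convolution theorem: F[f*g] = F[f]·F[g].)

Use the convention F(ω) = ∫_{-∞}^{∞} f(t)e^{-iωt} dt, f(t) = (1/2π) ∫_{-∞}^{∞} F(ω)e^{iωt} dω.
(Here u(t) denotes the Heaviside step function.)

F[f₁*f₂](ω) = \frac{1}{\left(i \omega + 5\right) \left(i \omega + 14\right)}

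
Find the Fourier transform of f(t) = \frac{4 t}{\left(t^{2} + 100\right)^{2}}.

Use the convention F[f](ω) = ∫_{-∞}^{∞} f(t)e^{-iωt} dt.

F(ω) = - \frac{i \pi \omega e^{- 10 \left|{\omega}\right|}}{5}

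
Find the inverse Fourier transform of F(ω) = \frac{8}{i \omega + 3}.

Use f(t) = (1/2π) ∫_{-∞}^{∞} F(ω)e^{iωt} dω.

f(t) = 8 e^{- 3 t} u\left(t\right)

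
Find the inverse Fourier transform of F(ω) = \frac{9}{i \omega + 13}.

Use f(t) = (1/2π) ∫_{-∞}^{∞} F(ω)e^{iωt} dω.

f(t) = 9 e^{- 13 t} u\left(t\right)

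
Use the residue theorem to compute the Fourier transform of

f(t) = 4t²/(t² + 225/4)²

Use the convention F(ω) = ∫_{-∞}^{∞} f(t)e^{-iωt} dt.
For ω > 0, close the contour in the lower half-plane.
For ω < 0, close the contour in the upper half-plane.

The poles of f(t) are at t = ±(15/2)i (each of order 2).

Let g(z) = f(z)e^{-iωz}; for large |z| the factor e^{-iωz} decays in the lower half-plane when ω > 0 and in the upper half-plane when ω < 0.

Case ω > 0 (lower half-plane, clockwise contour ⇒ F(ω) = -2πi·ΣRes):
  Res_{z = - \frac{15 i}{2}} g(z) = i \left(\frac{2}{15} - \omega\right) e^{- \frac{15 \omega}{2}} (pole of order 2)
  F(ω) = -2πi·ΣRes = \frac{2 \pi \left(2 - 15 \omega\right) e^{- \frac{15 \omega}{2}}}{15}

Case ω < 0 (upper half-plane, counterclockwise contour ⇒ F(ω) = +2πi·ΣRes):
  Res_{z = \frac{15 i}{2}} g(z) = i \left(- \omega - \frac{2}{15}\right) e^{\frac{15 \omega}{2}} (pole of order 2)
  F(ω) = 2πi·ΣRes = \frac{2 \pi \left(15 \omega + 2\right) e^{\frac{15 \omega}{2}}}{15}

Both cases combine into a single formula in |ω|:

F(ω) = \frac{2 \pi \left(2 - 15 \left|{\omega}\right|\right) e^{- \frac{15 \left|{\omega}\right|}{2}}}{15}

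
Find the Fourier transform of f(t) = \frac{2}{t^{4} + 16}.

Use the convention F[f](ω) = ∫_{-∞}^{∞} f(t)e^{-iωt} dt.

F(ω) = \frac{\pi e^{- \sqrt{2} \left|{\omega}\right|} \sin{\left(\sqrt{2} \left|{\omega}\right| + \frac{\pi}{4} \right)}}{4}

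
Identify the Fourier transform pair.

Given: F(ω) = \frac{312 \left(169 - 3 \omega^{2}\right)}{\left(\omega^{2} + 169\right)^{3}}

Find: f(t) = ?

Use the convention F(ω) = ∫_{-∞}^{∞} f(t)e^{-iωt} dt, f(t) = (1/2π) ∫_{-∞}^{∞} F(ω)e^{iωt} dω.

f(t) = 6 t^{2} e^{- 13 \left|{t}\right|}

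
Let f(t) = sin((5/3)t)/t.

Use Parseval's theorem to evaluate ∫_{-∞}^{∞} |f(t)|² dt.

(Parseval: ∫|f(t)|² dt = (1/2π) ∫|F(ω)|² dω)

∫|f(t)|² dt = \frac{5 \pi}{3}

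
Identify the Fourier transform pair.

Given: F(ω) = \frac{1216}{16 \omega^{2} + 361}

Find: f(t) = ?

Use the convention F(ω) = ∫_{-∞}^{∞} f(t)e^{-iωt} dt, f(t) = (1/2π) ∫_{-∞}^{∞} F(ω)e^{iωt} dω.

f(t) = 8 e^{- \frac{19 \left|{t}\right|}{4}}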